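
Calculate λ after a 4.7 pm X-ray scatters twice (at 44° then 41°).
5.9761 pm

Apply Compton shift twice:

First scattering at θ₁ = 44°:
Δλ₁ = λ_C(1 - cos(44°))
Δλ₁ = 2.4263 × 0.2807
Δλ₁ = 0.6810 pm

After first scattering:
λ₁ = 4.7 + 0.6810 = 5.3810 pm

Second scattering at θ₂ = 41°:
Δλ₂ = λ_C(1 - cos(41°))
Δλ₂ = 2.4263 × 0.2453
Δλ₂ = 0.5952 pm

Final wavelength:
λ₂ = 5.3810 + 0.5952 = 5.9761 pm

Total shift: Δλ_total = 0.6810 + 0.5952 = 1.2761 pm

(Intermediate values are shown rounded; full precision is carried through to the final answer.)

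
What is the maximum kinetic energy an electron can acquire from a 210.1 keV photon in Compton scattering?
94.8068 keV

Maximum energy transfer occurs at θ = 180° (backscattering).

Initial photon: E₀ = 210.1 keV → λ₀ = 5.9012 pm

Maximum Compton shift (at 180°):
Δλ_max = 2λ_C = 2 × 2.4263 = 4.8526 pm

Final wavelength:
λ' = 5.9012 + 4.8526 = 10.7538 pm

Minimum photon energy (maximum energy to electron):
E'_min = hc/λ' = 115.2932 keV

Maximum electron kinetic energy:
K_max = E₀ - E'_min = 210.1000 - 115.2932 = 94.8068 keV

(Intermediate values are shown rounded; full precision is carried through to the final answer.)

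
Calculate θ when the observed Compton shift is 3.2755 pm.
110.49°

From the Compton formula Δλ = λ_C(1 - cos θ), we can solve for θ:

cos θ = 1 - Δλ/λ_C

Given:
- Δλ = 3.2755 pm
- λ_C = h/(m_e·c) ≈ 2.42631024 pm

cos θ = 1 - 3.2755/2.42631024
cos θ = 1 - 1.349992
cos θ = -0.349992

θ = arccos(-0.349992)
θ = 110.49°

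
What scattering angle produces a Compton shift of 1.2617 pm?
61.32°

From the Compton formula Δλ = λ_C(1 - cos θ), we can solve for θ:

cos θ = 1 - Δλ/λ_C

Given:
- Δλ = 1.2617 pm
- λ_C = h/(m_e·c) ≈ 2.42631024 pm

cos θ = 1 - 1.2617/2.42631024
cos θ = 1 - 0.520008
cos θ = 0.479992

θ = arccos(0.479992)
θ = 61.32°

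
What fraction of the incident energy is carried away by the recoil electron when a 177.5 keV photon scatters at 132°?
0.3670 (or 36.70%)

Calculate initial and final photon energies:

Initial: E₀ = 177.5 keV → λ₀ = 6.9850 pm
Compton shift: Δλ = 4.0498 pm
Final wavelength: λ' = 11.0349 pm
Final energy: E' = 112.3569 keV

Fractional energy loss:
(E₀ - E')/E₀ = (177.5000 - 112.3569)/177.5000
= 65.1431/177.5000
= 0.3670
= 36.70%

(Intermediate values are shown rounded; full precision is carried through to the final answer.)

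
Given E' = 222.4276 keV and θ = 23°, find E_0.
230.4001 keV

Convert final energy to wavelength (hc ≈ 1239.842 keV·pm):
λ' = hc/E' = 1239.842 / 222.4276 = 5.5741 pm

Calculate the Compton shift:
Δλ = λ_C(1 - cos(23°))
Δλ = 2.4263 × (1 - cos(23°))
Δλ = 0.1929 pm

Initial wavelength:
λ = λ' - Δλ = 5.5741 - 0.1929 = 5.3813 pm

Initial energy:
E = hc/λ = 1239.842 / 5.3813 = 230.4001 keV

(Intermediate values are shown rounded; full precision is carried through to the final answer.)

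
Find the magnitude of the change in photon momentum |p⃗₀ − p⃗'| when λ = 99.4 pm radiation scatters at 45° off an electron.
5.0841e-24 kg·m/s

Photon momentum magnitude is p = h/λ.

Initial momentum:
p₀ = h/λ = 6.6261e-34/9.9400e-11 = 6.6661e-24 kg·m/s

After scattering:
λ' = λ + Δλ = 99.4 + 0.7106 = 100.1106 pm
p' = h/λ' = 6.6261e-34/1.0011e-10 = 6.6187e-24 kg·m/s

Momentum is a vector; the scattered photon's direction makes angle θ = 45° with the incident direction. The magnitude of the vector change Δp⃗ = p⃗₀ − p⃗' is found from the law of cosines:
|Δp⃗|² = p₀² + p'² − 2p₀p'cos θ
|Δp⃗|² = (6.6661e-24)² + (6.6187e-24)² − 2·6.6661e-24·6.6187e-24·cos(45°)
|Δp⃗| = 5.0841e-24 kg·m/s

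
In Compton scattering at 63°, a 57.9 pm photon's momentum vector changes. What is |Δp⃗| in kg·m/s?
1.1827e-23 kg·m/s

Photon momentum magnitude is p = h/λ.

Initial momentum:
p₀ = h/λ = 6.6261e-34/5.7900e-11 = 1.1444e-23 kg·m/s

After scattering:
λ' = λ + Δλ = 57.9 + 1.3248 = 59.2248 pm
p' = h/λ' = 6.6261e-34/5.9225e-11 = 1.1188e-23 kg·m/s

Momentum is a vector; the scattered photon's direction makes angle θ = 63° with the incident direction. The magnitude of the vector change Δp⃗ = p⃗₀ − p⃗' is found from the law of cosines:
|Δp⃗|² = p₀² + p'² − 2p₀p'cos θ
|Δp⃗|² = (1.1444e-23)² + (1.1188e-23)² − 2·1.1444e-23·1.1188e-23·cos(63°)
|Δp⃗| = 1.1827e-23 kg·m/s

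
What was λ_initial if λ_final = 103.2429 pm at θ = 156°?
98.6000 pm

From λ' = λ + Δλ, we have λ = λ' - Δλ

First calculate the Compton shift:
Δλ = λ_C(1 - cos θ)
Δλ = 2.4263 × (1 - cos(156°))
Δλ = 2.4263 × 1.9135
Δλ = 4.6429 pm

Initial wavelength:
λ = λ' - Δλ
λ = 103.2429 - 4.6429
λ = 98.6000 pm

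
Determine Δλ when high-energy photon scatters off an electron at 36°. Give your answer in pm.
0.4634 pm

Using the Compton scattering formula:
Δλ = λ_C(1 - cos θ)

where λ_C = h/(m_e·c) ≈ 2.4263 pm is the Compton wavelength of an electron.

For θ = 36°:
cos(36°) = 0.8090
1 - cos(36°) = 0.1910

Δλ = 2.4263 × 0.1910
Δλ = 0.4634 pm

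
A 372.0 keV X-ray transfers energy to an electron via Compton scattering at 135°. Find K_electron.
206.1322 keV

By energy conservation: K_e = E_initial - E_final

First find the scattered photon energy:
Initial wavelength: λ = hc/E = 3.3329 pm
Compton shift: Δλ = λ_C(1 - cos(135°)) = 4.1420 pm
Final wavelength: λ' = 3.3329 + 4.1420 = 7.4749 pm
Final photon energy: E' = hc/λ' = 165.8678 keV

Electron kinetic energy:
K_e = E - E' = 372.0000 - 165.8678 = 206.1322 keV

(Intermediate values are shown rounded; full precision is carried through to the final answer.)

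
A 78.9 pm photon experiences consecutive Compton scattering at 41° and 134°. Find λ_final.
83.6069 pm

Apply Compton shift twice:

First scattering at θ₁ = 41°:
Δλ₁ = λ_C(1 - cos(41°))
Δλ₁ = 2.4263 × 0.2453
Δλ₁ = 0.5952 pm

After first scattering:
λ₁ = 78.9 + 0.5952 = 79.4952 pm

Second scattering at θ₂ = 134°:
Δλ₂ = λ_C(1 - cos(134°))
Δλ₂ = 2.4263 × 1.6947
Δλ₂ = 4.1118 pm

Final wavelength:
λ₂ = 79.4952 + 4.1118 = 83.6069 pm

Total shift: Δλ_total = 0.5952 + 4.1118 = 4.7069 pm

(Intermediate values are shown rounded; full precision is carried through to the final answer.)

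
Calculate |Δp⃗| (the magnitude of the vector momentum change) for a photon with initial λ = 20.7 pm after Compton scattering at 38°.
2.0603e-23 kg·m/s

Photon momentum magnitude is p = h/λ.

Initial momentum:
p₀ = h/λ = 6.6261e-34/2.0700e-11 = 3.2010e-23 kg·m/s

After scattering:
λ' = λ + Δλ = 20.7 + 0.5144 = 21.2144 pm
p' = h/λ' = 6.6261e-34/2.1214e-11 = 3.1234e-23 kg·m/s

Momentum is a vector; the scattered photon's direction makes angle θ = 38° with the incident direction. The magnitude of the vector change Δp⃗ = p⃗₀ − p⃗' is found from the law of cosines:
|Δp⃗|² = p₀² + p'² − 2p₀p'cos θ
|Δp⃗|² = (3.2010e-23)² + (3.1234e-23)² − 2·3.2010e-23·3.1234e-23·cos(38°)
|Δp⃗| = 2.0603e-23 kg·m/s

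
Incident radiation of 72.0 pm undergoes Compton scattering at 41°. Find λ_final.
72.5952 pm

Using the Compton scattering formula:
λ' = λ + Δλ = λ + λ_C(1 - cos θ)

Given:
- Initial wavelength λ = 72.0 pm
- Scattering angle θ = 41°
- Compton wavelength λ_C ≈ 2.4263 pm

Calculate the shift:
Δλ = 2.4263 × (1 - cos(41°))
Δλ = 2.4263 × 0.2453
Δλ = 0.5952 pm

Final wavelength:
λ' = 72.0 + 0.5952 = 72.5952 pm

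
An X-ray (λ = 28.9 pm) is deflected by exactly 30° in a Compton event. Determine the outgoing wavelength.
29.2251 pm

Using the Compton formula: λ' = λ + λ_C(1 − cos θ)

For θ = 30°, cos θ = √3/2 (exact) ≈ 0.8660, so:
1 − cos 30° = 1 − (√3/2) ≈ 0.1340

Δλ = λ_C × 0.1340 = 2.4263 × 0.1340 = 0.3251 pm

λ' = 28.9 + 0.3251 = 29.2251 pm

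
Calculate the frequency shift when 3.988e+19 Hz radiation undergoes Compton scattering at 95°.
1.036e+19 Hz (decrease)

Convert frequency to wavelength (c = 299792458 m/s):
λ₀ = c/f₀ = 299792458/3.988e+19 = 7.5173635e-12 m = 7.5174 pm

Calculate Compton shift:
Δλ = λ_C(1 - cos(95°)) = 2.6378 pm

Final wavelength:
λ' = λ₀ + Δλ = 7.5174 + 2.6378 = 10.1551 pm

Final frequency:
f' = c/λ' = 299792458/1.0155141e-11 = 2.9521251e+19 Hz

Frequency shift (decrease):
Δf = f₀ - f' = 3.988e+19 - 2.9521251e+19 = 1.036e+19 Hz

(Intermediate values are shown rounded; full precision is carried through to the final answer.)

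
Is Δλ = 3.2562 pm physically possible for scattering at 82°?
No, inconsistent

Calculate the expected shift for θ = 82°:

Δλ_expected = λ_C(1 - cos(82°))
Δλ_expected = 2.4263 × (1 - cos(82°))
Δλ_expected = 2.4263 × 0.8608
Δλ_expected = 2.0886 pm

Given shift: 3.2562 pm
Expected shift: 2.0886 pm
Difference: 1.1675 pm

The values do not match. The given shift corresponds to θ ≈ 110.0°, not 82°.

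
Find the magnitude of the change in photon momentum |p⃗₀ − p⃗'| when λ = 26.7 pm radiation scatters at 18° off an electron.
7.7480e-24 kg·m/s

Photon momentum magnitude is p = h/λ.

Initial momentum:
p₀ = h/λ = 6.6261e-34/2.6700e-11 = 2.4817e-23 kg·m/s

After scattering:
λ' = λ + Δλ = 26.7 + 0.1188 = 26.8188 pm
p' = h/λ' = 6.6261e-34/2.6819e-11 = 2.4707e-23 kg·m/s

Momentum is a vector; the scattered photon's direction makes angle θ = 18° with the incident direction. The magnitude of the vector change Δp⃗ = p⃗₀ − p⃗' is found from the law of cosines:
|Δp⃗|² = p₀² + p'² − 2p₀p'cos θ
|Δp⃗|² = (2.4817e-23)² + (2.4707e-23)² − 2·2.4817e-23·2.4707e-23·cos(18°)
|Δp⃗| = 7.7480e-24 kg·m/s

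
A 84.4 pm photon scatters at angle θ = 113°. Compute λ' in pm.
87.7743 pm

Using the Compton scattering formula:
λ' = λ + Δλ = λ + λ_C(1 - cos θ)

Given:
- Initial wavelength λ = 84.4 pm
- Scattering angle θ = 113°
- Compton wavelength λ_C ≈ 2.4263 pm

Calculate the shift:
Δλ = 2.4263 × (1 - cos(113°))
Δλ = 2.4263 × 1.3907
Δλ = 3.3743 pm

Final wavelength:
λ' = 84.4 + 3.3743 = 87.7743 pm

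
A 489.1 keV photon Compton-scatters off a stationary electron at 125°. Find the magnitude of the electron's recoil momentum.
3.3238e-22 kg·m/s

The electron is initially at rest, so by conservation of momentum:
p⃗_e = p⃗₀ − p⃗'  (incident photon momentum minus scattered photon momentum)

Photon momentum magnitudes (p = h/λ = E/c):
λ₀ = hc/E₀ = 2.5349 pm → p₀ = h/λ₀ = 2.6139e-22 kg·m/s
Δλ = λ_C(1 − cos 125°) = 3.8180 pm
λ' = 6.3529 pm → p' = h/λ' = 1.0430e-22 kg·m/s

The scattered photon makes angle θ = 125° with the incident direction, so by the law of cosines:
|p⃗_e|² = p₀² + p'² − 2p₀p'cos θ
|p⃗_e|² = (2.6139e-22)² + (1.0430e-22)² − 2·2.6139e-22·1.0430e-22·cos(125°)
|p⃗_e| = 3.3238e-22 kg·m/s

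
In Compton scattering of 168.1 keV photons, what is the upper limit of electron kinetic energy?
66.7083 keV

Maximum energy transfer occurs at θ = 180° (backscattering).

Initial photon: E₀ = 168.1 keV → λ₀ = 7.3756 pm

Maximum Compton shift (at 180°):
Δλ_max = 2λ_C = 2 × 2.4263 = 4.8526 pm

Final wavelength:
λ' = 7.3756 + 4.8526 = 12.2282 pm

Minimum photon energy (maximum energy to electron):
E'_min = hc/λ' = 101.3917 keV

Maximum electron kinetic energy:
K_max = E₀ - E'_min = 168.1000 - 101.3917 = 66.7083 keV

(Intermediate values are shown rounded; full precision is carried through to the final answer.)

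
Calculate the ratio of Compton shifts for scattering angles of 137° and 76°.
137° produces the larger shift by a factor of 2.284

Calculate both shifts using Δλ = λ_C(1 - cos θ):

For θ₁ = 76°:
Δλ₁ = 2.4263 × (1 - cos(76°))
Δλ₁ = 2.4263 × 0.7581
Δλ₁ = 1.8393 pm

For θ₂ = 137°:
Δλ₂ = 2.4263 × (1 - cos(137°))
Δλ₂ = 2.4263 × 1.7314
Δλ₂ = 4.2008 pm

The 137° angle produces the larger shift.
Ratio: 4.2008/1.8393 = 2.284

(Intermediate values are shown rounded; full precision is carried through to the final answer.)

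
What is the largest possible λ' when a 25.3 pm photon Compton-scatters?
30.1526 pm (at θ = 180°)

The Compton shift is Δλ = λ_C(1 − cos θ).

Since cos θ ranges from −1 to 1, the factor (1 − cos θ) ranges from 0 to 2; the maximum shift occurs at θ = 180° (backscattering):
Δλ_max = 2λ_C = 2 × 2.4263 pm = 4.8526 pm

Maximum scattered wavelength:
λ'_max = λ₀ + Δλ_max = 25.3 + 4.8526 = 30.1526 pm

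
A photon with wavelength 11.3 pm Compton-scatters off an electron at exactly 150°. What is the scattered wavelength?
15.8276 pm

Using the Compton formula: λ' = λ + λ_C(1 − cos θ)

For θ = 150°, cos θ = -√3/2 (exact) ≈ -0.8660, so:
1 − cos 150° = 1 − (-√3/2) ≈ 1.8660

Δλ = λ_C × 1.8660 = 2.4263 × 1.8660 = 4.5276 pm

λ' = 11.3 + 4.5276 = 15.8276 pm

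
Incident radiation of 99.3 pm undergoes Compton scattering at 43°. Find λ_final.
99.9518 pm

Using the Compton scattering formula:
λ' = λ + Δλ = λ + λ_C(1 - cos θ)

Given:
- Initial wavelength λ = 99.3 pm
- Scattering angle θ = 43°
- Compton wavelength λ_C ≈ 2.4263 pm

Calculate the shift:
Δλ = 2.4263 × (1 - cos(43°))
Δλ = 2.4263 × 0.2686
Δλ = 0.6518 pm

Final wavelength:
λ' = 99.3 + 0.6518 = 99.9518 pm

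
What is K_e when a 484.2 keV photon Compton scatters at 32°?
60.9419 keV

By energy conservation: K_e = E_initial - E_final

First find the scattered photon energy:
Initial wavelength: λ = hc/E = 2.5606 pm
Compton shift: Δλ = λ_C(1 - cos(32°)) = 0.3687 pm
Final wavelength: λ' = 2.5606 + 0.3687 = 2.9293 pm
Final photon energy: E' = hc/λ' = 423.2581 keV

Electron kinetic energy:
K_e = E - E' = 484.2000 - 423.2581 = 60.9419 keV

(Intermediate values are shown rounded; full precision is carried through to the final answer.)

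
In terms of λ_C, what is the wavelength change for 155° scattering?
1.9063 λ_C

The Compton shift formula is:
Δλ = λ_C(1 - cos θ)

Dividing both sides by λ_C:
Δλ/λ_C = 1 - cos θ

For θ = 155°:
Δλ/λ_C = 1 - cos(155°)
Δλ/λ_C = 1 - -0.9063
Δλ/λ_C = 1.9063

This means the shift is 1.9063 × λ_C = 4.6253 pm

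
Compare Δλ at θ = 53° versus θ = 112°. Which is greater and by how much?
112° produces the larger shift by a factor of 3.452

Calculate both shifts using Δλ = λ_C(1 - cos θ):

For θ₁ = 53°:
Δλ₁ = 2.4263 × (1 - cos(53°))
Δλ₁ = 2.4263 × 0.3982
Δλ₁ = 0.9661 pm

For θ₂ = 112°:
Δλ₂ = 2.4263 × (1 - cos(112°))
Δλ₂ = 2.4263 × 1.3746
Δλ₂ = 3.3352 pm

The 112° angle produces the larger shift.
Ratio: 3.3352/0.9661 = 3.452

(Intermediate values are shown rounded; full precision is carried through to the final answer.)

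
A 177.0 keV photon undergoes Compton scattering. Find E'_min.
104.5629 keV (at θ = 180°)

The scattered photon has minimum energy when its wavelength is maximum, i.e., when the Compton shift Δλ = λ_C(1 − cos θ) is maximum. This occurs at θ = 180° (backscattering), giving Δλ_max = 2λ_C = 4.8526 pm.

Initial wavelength: λ₀ = hc/E₀ = 7.0048 pm
Maximum final wavelength: λ'_max = λ₀ + 2λ_C = 7.0048 + 4.8526 = 11.8574 pm
Minimum final energy: E'_min = hc/λ'_max = 104.5629 keV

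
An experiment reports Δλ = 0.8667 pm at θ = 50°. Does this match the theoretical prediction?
Yes, consistent

Calculate the expected shift for θ = 50°:

Δλ_expected = λ_C(1 - cos(50°))
Δλ_expected = 2.4263 × (1 - cos(50°))
Δλ_expected = 2.4263 × 0.3572
Δλ_expected = 0.8667 pm

Given shift: 0.8667 pm
Expected shift: 0.8667 pm
Difference: 0.0000 pm

The values match. This is consistent with Compton scattering at the stated angle.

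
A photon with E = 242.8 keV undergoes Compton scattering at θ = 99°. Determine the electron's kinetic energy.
86.1020 keV

By energy conservation: K_e = E_initial - E_final

First find the scattered photon energy:
Initial wavelength: λ = hc/E = 5.1064 pm
Compton shift: Δλ = λ_C(1 - cos(99°)) = 2.8059 pm
Final wavelength: λ' = 5.1064 + 2.8059 = 7.9123 pm
Final photon energy: E' = hc/λ' = 156.6980 keV

Electron kinetic energy:
K_e = E - E' = 242.8000 - 156.6980 = 86.1020 keV

(Intermediate values are shown rounded; full precision is carried through to the final answer.)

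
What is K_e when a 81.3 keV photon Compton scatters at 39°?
2.7839 keV

By energy conservation: K_e = E_initial - E_final

First find the scattered photon energy:
Initial wavelength: λ = hc/E = 15.2502 pm
Compton shift: Δλ = λ_C(1 - cos(39°)) = 0.5407 pm
Final wavelength: λ' = 15.2502 + 0.5407 = 15.7909 pm
Final photon energy: E' = hc/λ' = 78.5161 keV

Electron kinetic energy:
K_e = E - E' = 81.3000 - 78.5161 = 2.7839 keV

(Intermediate values are shown rounded; full precision is carried through to the final answer.)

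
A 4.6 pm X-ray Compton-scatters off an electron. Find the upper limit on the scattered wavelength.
9.4526 pm (at θ = 180°)

The Compton shift is Δλ = λ_C(1 − cos θ).

Since cos θ ranges from −1 to 1, the factor (1 − cos θ) ranges from 0 to 2; the maximum shift occurs at θ = 180° (backscattering):
Δλ_max = 2λ_C = 2 × 2.4263 pm = 4.8526 pm

Maximum scattered wavelength:
λ'_max = λ₀ + Δλ_max = 4.6 + 4.8526 = 9.4526 pm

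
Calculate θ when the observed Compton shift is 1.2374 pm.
60.66°

From the Compton formula Δλ = λ_C(1 - cos θ), we can solve for θ:

cos θ = 1 - Δλ/λ_C

Given:
- Δλ = 1.2374 pm
- λ_C = h/(m_e·c) ≈ 2.42631024 pm

cos θ = 1 - 1.2374/2.42631024
cos θ = 1 - 0.509992
cos θ = 0.490008

θ = arccos(0.490008)
θ = 60.66°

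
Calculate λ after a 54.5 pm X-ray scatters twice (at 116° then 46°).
58.7308 pm

Apply Compton shift twice:

First scattering at θ₁ = 116°:
Δλ₁ = λ_C(1 - cos(116°))
Δλ₁ = 2.4263 × 1.4384
Δλ₁ = 3.4899 pm

After first scattering:
λ₁ = 54.5 + 3.4899 = 57.9899 pm

Second scattering at θ₂ = 46°:
Δλ₂ = λ_C(1 - cos(46°))
Δλ₂ = 2.4263 × 0.3053
Δλ₂ = 0.7409 pm

Final wavelength:
λ₂ = 57.9899 + 0.7409 = 58.7308 pm

Total shift: Δλ_total = 3.4899 + 0.7409 = 4.2308 pm

(Intermediate values are shown rounded; full precision is carried through to the final answer.)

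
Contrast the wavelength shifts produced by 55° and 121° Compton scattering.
121° produces the larger shift by a factor of 3.553

Calculate both shifts using Δλ = λ_C(1 - cos θ):

For θ₁ = 55°:
Δλ₁ = 2.4263 × (1 - cos(55°))
Δλ₁ = 2.4263 × 0.4264
Δλ₁ = 1.0346 pm

For θ₂ = 121°:
Δλ₂ = 2.4263 × (1 - cos(121°))
Δλ₂ = 2.4263 × 1.5150
Δλ₂ = 3.6760 pm

The 121° angle produces the larger shift.
Ratio: 3.6760/1.0346 = 3.553

(Intermediate values are shown rounded; full precision is carried through to the final answer.)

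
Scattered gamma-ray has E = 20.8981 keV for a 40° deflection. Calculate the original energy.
21.1000 keV

Convert final energy to wavelength (hc ≈ 1239.842 keV·pm):
λ' = hc/E' = 1239.842 / 20.8981 = 59.3280 pm

Calculate the Compton shift:
Δλ = λ_C(1 - cos(40°))
Δλ = 2.4263 × (1 - cos(40°))
Δλ = 0.5676 pm

Initial wavelength:
λ = λ' - Δλ = 59.3280 - 0.5676 = 58.7603 pm

Initial energy:
E = hc/λ = 1239.842 / 58.7603 = 21.1000 keV

(Intermediate values are shown rounded; full precision is carried through to the final answer.)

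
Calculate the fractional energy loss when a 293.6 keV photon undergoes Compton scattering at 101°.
0.4062 (or 40.62%)

Calculate initial and final photon energies:

Initial: E₀ = 293.6 keV → λ₀ = 4.2229 pm
Compton shift: Δλ = 2.8893 pm
Final wavelength: λ' = 7.1122 pm
Final energy: E' = 174.3269 keV

Fractional energy loss:
(E₀ - E')/E₀ = (293.6000 - 174.3269)/293.6000
= 119.2731/293.6000
= 0.4062
= 40.62%

(Intermediate values are shown rounded; full precision is carried through to the final answer.)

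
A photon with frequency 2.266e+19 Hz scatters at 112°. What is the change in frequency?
4.562e+18 Hz (decrease)

Convert frequency to wavelength (c = 299792458 m/s):
λ₀ = c/f₀ = 299792458/2.266e+19 = 1.3230029e-11 m = 13.2300 pm

Calculate Compton shift:
Δλ = λ_C(1 - cos(112°)) = 3.3352 pm

Final wavelength:
λ' = λ₀ + Δλ = 13.2300 + 3.3352 = 16.5653 pm

Final frequency:
f' = c/λ' = 299792458/1.6565251e-11 = 1.8097671e+19 Hz

Frequency shift (decrease):
Δf = f₀ - f' = 2.266e+19 - 1.8097671e+19 = 4.562e+18 Hz

(Intermediate values are shown rounded; full precision is carried through to the final answer.)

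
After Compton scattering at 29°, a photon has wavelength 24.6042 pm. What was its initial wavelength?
24.3000 pm

From λ' = λ + Δλ, we have λ = λ' - Δλ

First calculate the Compton shift:
Δλ = λ_C(1 - cos θ)
Δλ = 2.4263 × (1 - cos(29°))
Δλ = 2.4263 × 0.1254
Δλ = 0.3042 pm

Initial wavelength:
λ = λ' - Δλ
λ = 24.6042 - 0.3042
λ = 24.3000 pm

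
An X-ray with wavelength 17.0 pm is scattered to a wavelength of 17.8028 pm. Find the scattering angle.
48.00°

First find the wavelength shift:
Δλ = λ' - λ = 17.8028 - 17.0 = 0.8028 pm

Using Δλ = λ_C(1 - cos θ), with λ_C = h/(m_e·c) ≈ 2.42631024 pm:
cos θ = 1 - Δλ/λ_C
cos θ = 1 - 0.8028/2.42631024
cos θ = 0.669127

θ = arccos(0.669127)
θ = 48.00°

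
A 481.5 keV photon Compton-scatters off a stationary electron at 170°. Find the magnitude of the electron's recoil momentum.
3.4597e-22 kg·m/s

The electron is initially at rest, so by conservation of momentum:
p⃗_e = p⃗₀ − p⃗'  (incident photon momentum minus scattered photon momentum)

Photon momentum magnitudes (p = h/λ = E/c):
λ₀ = hc/E₀ = 2.5750 pm → p₀ = h/λ₀ = 2.5733e-22 kg·m/s
Δλ = λ_C(1 − cos 170°) = 4.8158 pm
λ' = 7.3907 pm → p' = h/λ' = 8.9654e-23 kg·m/s

The scattered photon makes angle θ = 170° with the incident direction, so by the law of cosines:
|p⃗_e|² = p₀² + p'² − 2p₀p'cos θ
|p⃗_e|² = (2.5733e-22)² + (8.9654e-23)² − 2·2.5733e-22·8.9654e-23·cos(170°)
|p⃗_e| = 3.4597e-22 kg·m/s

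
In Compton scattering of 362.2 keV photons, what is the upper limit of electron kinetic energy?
212.3830 keV

Maximum energy transfer occurs at θ = 180° (backscattering).

Initial photon: E₀ = 362.2 keV → λ₀ = 3.4231 pm

Maximum Compton shift (at 180°):
Δλ_max = 2λ_C = 2 × 2.4263 = 4.8526 pm

Final wavelength:
λ' = 3.4231 + 4.8526 = 8.2757 pm

Minimum photon energy (maximum energy to electron):
E'_min = hc/λ' = 149.8170 keV

Maximum electron kinetic energy:
K_max = E₀ - E'_min = 362.2000 - 149.8170 = 212.3830 keV

(Intermediate values are shown rounded; full precision is carried through to the final answer.)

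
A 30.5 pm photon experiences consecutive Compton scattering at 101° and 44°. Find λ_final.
34.0702 pm

Apply Compton shift twice:

First scattering at θ₁ = 101°:
Δλ₁ = λ_C(1 - cos(101°))
Δλ₁ = 2.4263 × 1.1908
Δλ₁ = 2.8893 pm

After first scattering:
λ₁ = 30.5 + 2.8893 = 33.3893 pm

Second scattering at θ₂ = 44°:
Δλ₂ = λ_C(1 - cos(44°))
Δλ₂ = 2.4263 × 0.2807
Δλ₂ = 0.6810 pm

Final wavelength:
λ₂ = 33.3893 + 0.6810 = 34.0702 pm

Total shift: Δλ_total = 2.8893 + 0.6810 = 3.5702 pm

(Intermediate values are shown rounded; full precision is carried through to the final answer.)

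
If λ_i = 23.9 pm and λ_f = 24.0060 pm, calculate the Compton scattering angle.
17.00°

First find the wavelength shift:
Δλ = λ' - λ = 24.0060 - 23.9 = 0.1060 pm

Using Δλ = λ_C(1 - cos θ), with λ_C = h/(m_e·c) ≈ 2.42631024 pm:
cos θ = 1 - Δλ/λ_C
cos θ = 1 - 0.1060/2.42631024
cos θ = 0.956312

θ = arccos(0.956312)
θ = 17.00°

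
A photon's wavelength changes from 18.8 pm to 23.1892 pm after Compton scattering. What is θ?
144.00°

First find the wavelength shift:
Δλ = λ' - λ = 23.1892 - 18.8 = 4.3892 pm

Using Δλ = λ_C(1 - cos θ), with λ_C = h/(m_e·c) ≈ 2.42631024 pm:
cos θ = 1 - Δλ/λ_C
cos θ = 1 - 4.3892/2.42631024
cos θ = -0.809002

θ = arccos(-0.809002)
θ = 144.00°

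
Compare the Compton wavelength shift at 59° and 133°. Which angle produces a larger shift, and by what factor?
133° produces the larger shift by a factor of 3.468

Calculate both shifts using Δλ = λ_C(1 - cos θ):

For θ₁ = 59°:
Δλ₁ = 2.4263 × (1 - cos(59°))
Δλ₁ = 2.4263 × 0.4850
Δλ₁ = 1.1767 pm

For θ₂ = 133°:
Δλ₂ = 2.4263 × (1 - cos(133°))
Δλ₂ = 2.4263 × 1.6820
Δλ₂ = 4.0810 pm

The 133° angle produces the larger shift.
Ratio: 4.0810/1.1767 = 3.468

(Intermediate values are shown rounded; full precision is carried through to the final answer.)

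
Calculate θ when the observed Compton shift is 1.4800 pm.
67.04°

From the Compton formula Δλ = λ_C(1 - cos θ), we can solve for θ:

cos θ = 1 - Δλ/λ_C

Given:
- Δλ = 1.4800 pm
- λ_C = h/(m_e·c) ≈ 2.42631024 pm

cos θ = 1 - 1.4800/2.42631024
cos θ = 1 - 0.609980
cos θ = 0.390020

θ = arccos(0.390020)
θ = 67.04°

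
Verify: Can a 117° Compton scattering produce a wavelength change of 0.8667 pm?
No, inconsistent

Calculate the expected shift for θ = 117°:

Δλ_expected = λ_C(1 - cos(117°))
Δλ_expected = 2.4263 × (1 - cos(117°))
Δλ_expected = 2.4263 × 1.4540
Δλ_expected = 3.5278 pm

Given shift: 0.8667 pm
Expected shift: 3.5278 pm
Difference: 2.6611 pm

The values do not match. The given shift corresponds to θ ≈ 50.0°, not 117°.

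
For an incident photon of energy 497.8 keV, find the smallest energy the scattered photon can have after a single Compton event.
168.8407 keV (at θ = 180°)

The scattered photon has minimum energy when its wavelength is maximum, i.e., when the Compton shift Δλ = λ_C(1 − cos θ) is maximum. This occurs at θ = 180° (backscattering), giving Δλ_max = 2λ_C = 4.8526 pm.

Initial wavelength: λ₀ = hc/E₀ = 2.4906 pm
Maximum final wavelength: λ'_max = λ₀ + 2λ_C = 2.4906 + 4.8526 = 7.3433 pm
Minimum final energy: E'_min = hc/λ'_max = 168.8407 keV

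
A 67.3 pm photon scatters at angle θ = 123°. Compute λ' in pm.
71.0478 pm

Using the Compton scattering formula:
λ' = λ + Δλ = λ + λ_C(1 - cos θ)

Given:
- Initial wavelength λ = 67.3 pm
- Scattering angle θ = 123°
- Compton wavelength λ_C ≈ 2.4263 pm

Calculate the shift:
Δλ = 2.4263 × (1 - cos(123°))
Δλ = 2.4263 × 1.5446
Δλ = 3.7478 pm

Final wavelength:
λ' = 67.3 + 3.7478 = 71.0478 pm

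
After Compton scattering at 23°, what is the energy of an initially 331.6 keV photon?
315.3331 keV

First convert energy to wavelength:
λ = hc/E, with hc ≈ 1239.842 keV·pm (i.e. 1239.842 eV·nm)

For E = 331.6 keV = 331600 eV:
λ = 1239.842 keV·pm / 331.6 keV
λ = 3.7390 pm

Calculate the Compton shift:
Δλ = λ_C(1 - cos(23°)) = 2.4263 × 0.0795
Δλ = 0.1929 pm

Final wavelength:
λ' = 3.7390 + 0.1929 = 3.9318 pm

Final energy:
E' = hc/λ' = 1239.842 / 3.9318 = 315.3331 keV

(Intermediate values are shown rounded; full precision is carried through to the final answer.)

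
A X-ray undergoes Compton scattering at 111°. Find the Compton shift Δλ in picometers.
3.2958 pm

Using the Compton scattering formula:
Δλ = λ_C(1 - cos θ)

where λ_C = h/(m_e·c) ≈ 2.4263 pm is the Compton wavelength of an electron.

For θ = 111°:
cos(111°) = -0.3584
1 - cos(111°) = 1.3584

Δλ = 2.4263 × 1.3584
Δλ = 3.2958 pm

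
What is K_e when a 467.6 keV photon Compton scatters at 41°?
85.7167 keV

By energy conservation: K_e = E_initial - E_final

First find the scattered photon energy:
Initial wavelength: λ = hc/E = 2.6515 pm
Compton shift: Δλ = λ_C(1 - cos(41°)) = 0.5952 pm
Final wavelength: λ' = 2.6515 + 0.5952 = 3.2467 pm
Final photon energy: E' = hc/λ' = 381.8833 keV

Electron kinetic energy:
K_e = E - E' = 467.6000 - 381.8833 = 85.7167 keV

(Intermediate values are shown rounded; full precision is carried through to the final answer.)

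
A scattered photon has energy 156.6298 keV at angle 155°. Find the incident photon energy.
376.7997 keV

Convert final energy to wavelength (hc ≈ 1239.842 keV·pm):
λ' = hc/E' = 1239.842 / 156.6298 = 7.9157 pm

Calculate the Compton shift:
Δλ = λ_C(1 - cos(155°))
Δλ = 2.4263 × (1 - cos(155°))
Δλ = 4.6253 pm

Initial wavelength:
λ = λ' - Δλ = 7.9157 - 4.6253 = 3.2905 pm

Initial energy:
E = hc/λ = 1239.842 / 3.2905 = 376.7997 keV

(Intermediate values are shown rounded; full precision is carried through to the final answer.)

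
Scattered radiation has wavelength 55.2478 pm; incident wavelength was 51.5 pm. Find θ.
123.00°

First find the wavelength shift:
Δλ = λ' - λ = 55.2478 - 51.5 = 3.7478 pm

Using Δλ = λ_C(1 - cos θ), with λ_C = h/(m_e·c) ≈ 2.42631024 pm:
cos θ = 1 - Δλ/λ_C
cos θ = 1 - 3.7478/2.42631024
cos θ = -0.544650

θ = arccos(-0.544650)
θ = 123.00°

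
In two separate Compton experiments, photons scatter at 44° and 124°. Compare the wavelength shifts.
124° produces the larger shift by a factor of 5.555

Calculate both shifts using Δλ = λ_C(1 - cos θ):

For θ₁ = 44°:
Δλ₁ = 2.4263 × (1 - cos(44°))
Δλ₁ = 2.4263 × 0.2807
Δλ₁ = 0.6810 pm

For θ₂ = 124°:
Δλ₂ = 2.4263 × (1 - cos(124°))
Δλ₂ = 2.4263 × 1.5592
Δλ₂ = 3.7831 pm

The 124° angle produces the larger shift.
Ratio: 3.7831/0.6810 = 5.555

(Intermediate values are shown rounded; full precision is carried through to the final answer.)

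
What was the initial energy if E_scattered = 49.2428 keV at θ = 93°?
54.8000 keV

Convert final energy to wavelength (hc ≈ 1239.842 keV·pm):
λ' = hc/E' = 1239.842 / 49.2428 = 25.1781 pm

Calculate the Compton shift:
Δλ = λ_C(1 - cos(93°))
Δλ = 2.4263 × (1 - cos(93°))
Δλ = 2.5533 pm

Initial wavelength:
λ = λ' - Δλ = 25.1781 - 2.5533 = 22.6248 pm

Initial energy:
E = hc/λ = 1239.842 / 22.6248 = 54.8000 keV

(Intermediate values are shown rounded; full precision is carried through to the final answer.)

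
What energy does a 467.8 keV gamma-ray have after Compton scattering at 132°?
185.0456 keV

First convert energy to wavelength:
λ = hc/E, with hc ≈ 1239.842 keV·pm (i.e. 1239.842 eV·nm)

For E = 467.8 keV = 467800 eV:
λ = 1239.842 keV·pm / 467.8 keV
λ = 2.6504 pm

Calculate the Compton shift:
Δλ = λ_C(1 - cos(132°)) = 2.4263 × 1.6691
Δλ = 4.0498 pm

Final wavelength:
λ' = 2.6504 + 4.0498 = 6.7002 pm

Final energy:
E' = hc/λ' = 1239.842 / 6.7002 = 185.0456 keV

(Intermediate values are shown rounded; full precision is carried through to the final answer.)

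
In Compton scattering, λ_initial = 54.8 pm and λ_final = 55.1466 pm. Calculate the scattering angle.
31.00°

First find the wavelength shift:
Δλ = λ' - λ = 55.1466 - 54.8 = 0.3466 pm

Using Δλ = λ_C(1 - cos θ), with λ_C = h/(m_e·c) ≈ 2.42631024 pm:
cos θ = 1 - Δλ/λ_C
cos θ = 1 - 0.3466/2.42631024
cos θ = 0.857149

θ = arccos(0.857149)
θ = 31.00°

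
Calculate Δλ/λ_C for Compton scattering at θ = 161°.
1.9455 λ_C

The Compton shift formula is:
Δλ = λ_C(1 - cos θ)

Dividing both sides by λ_C:
Δλ/λ_C = 1 - cos θ

For θ = 161°:
Δλ/λ_C = 1 - cos(161°)
Δλ/λ_C = 1 - -0.9455
Δλ/λ_C = 1.9455

This means the shift is 1.9455 × λ_C = 4.7204 pm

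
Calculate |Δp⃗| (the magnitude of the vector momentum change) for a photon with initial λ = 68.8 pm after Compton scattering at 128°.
1.6847e-23 kg·m/s

Photon momentum magnitude is p = h/λ.

Initial momentum:
p₀ = h/λ = 6.6261e-34/6.8800e-11 = 9.6309e-24 kg·m/s

After scattering:
λ' = λ + Δλ = 68.8 + 3.9201 = 72.7201 pm
p' = h/λ' = 6.6261e-34/7.2720e-11 = 9.1117e-24 kg·m/s

Momentum is a vector; the scattered photon's direction makes angle θ = 128° with the incident direction. The magnitude of the vector change Δp⃗ = p⃗₀ − p⃗' is found from the law of cosines:
|Δp⃗|² = p₀² + p'² − 2p₀p'cos θ
|Δp⃗|² = (9.6309e-24)² + (9.1117e-24)² − 2·9.6309e-24·9.1117e-24·cos(128°)
|Δp⃗| = 1.6847e-23 kg·m/s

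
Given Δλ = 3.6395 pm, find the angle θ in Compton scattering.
120.00°

From the Compton formula Δλ = λ_C(1 - cos θ), we can solve for θ:

cos θ = 1 - Δλ/λ_C

Given:
- Δλ = 3.6395 pm
- λ_C = h/(m_e·c) ≈ 2.42631024 pm

cos θ = 1 - 3.6395/2.42631024
cos θ = 1 - 1.500014
cos θ = -0.500014

θ = arccos(-0.500014)
θ = 120.00°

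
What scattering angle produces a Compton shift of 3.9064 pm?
127.59°

From the Compton formula Δλ = λ_C(1 - cos θ), we can solve for θ:

cos θ = 1 - Δλ/λ_C

Given:
- Δλ = 3.9064 pm
- λ_C = h/(m_e·c) ≈ 2.42631024 pm

cos θ = 1 - 3.9064/2.42631024
cos θ = 1 - 1.610017
cos θ = -0.610017

θ = arccos(-0.610017)
θ = 127.59°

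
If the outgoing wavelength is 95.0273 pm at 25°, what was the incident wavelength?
94.8000 pm

From λ' = λ + Δλ, we have λ = λ' - Δλ

First calculate the Compton shift:
Δλ = λ_C(1 - cos θ)
Δλ = 2.4263 × (1 - cos(25°))
Δλ = 2.4263 × 0.0937
Δλ = 0.2273 pm

Initial wavelength:
λ = λ' - Δλ
λ = 95.0273 - 0.2273
λ = 94.8000 pm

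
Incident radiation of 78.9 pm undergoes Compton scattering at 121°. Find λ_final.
82.5760 pm

Using the Compton scattering formula:
λ' = λ + Δλ = λ + λ_C(1 - cos θ)

Given:
- Initial wavelength λ = 78.9 pm
- Scattering angle θ = 121°
- Compton wavelength λ_C ≈ 2.4263 pm

Calculate the shift:
Δλ = 2.4263 × (1 - cos(121°))
Δλ = 2.4263 × 1.5150
Δλ = 3.6760 pm

Final wavelength:
λ' = 78.9 + 3.6760 = 82.5760 pm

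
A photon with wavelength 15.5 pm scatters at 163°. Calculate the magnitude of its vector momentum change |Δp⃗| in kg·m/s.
7.4661e-23 kg·m/s

Photon momentum magnitude is p = h/λ.

Initial momentum:
p₀ = h/λ = 6.6261e-34/1.5500e-11 = 4.2749e-23 kg·m/s

After scattering:
λ' = λ + Δλ = 15.5 + 4.7466 = 20.2466 pm
p' = h/λ' = 6.6261e-34/2.0247e-11 = 3.2727e-23 kg·m/s

Momentum is a vector; the scattered photon's direction makes angle θ = 163° with the incident direction. The magnitude of the vector change Δp⃗ = p⃗₀ − p⃗' is found from the law of cosines:
|Δp⃗|² = p₀² + p'² − 2p₀p'cos θ
|Δp⃗|² = (4.2749e-23)² + (3.2727e-23)² − 2·4.2749e-23·3.2727e-23·cos(163°)
|Δp⃗| = 7.4661e-23 kg·m/s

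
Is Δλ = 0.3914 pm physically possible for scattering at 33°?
Yes, consistent

Calculate the expected shift for θ = 33°:

Δλ_expected = λ_C(1 - cos(33°))
Δλ_expected = 2.4263 × (1 - cos(33°))
Δλ_expected = 2.4263 × 0.1613
Δλ_expected = 0.3914 pm

Given shift: 0.3914 pm
Expected shift: 0.3914 pm
Difference: 0.0000 pm

The values match. This is consistent with Compton scattering at the stated angle.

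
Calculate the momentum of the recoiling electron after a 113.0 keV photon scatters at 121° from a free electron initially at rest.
9.2234e-23 kg·m/s

The electron is initially at rest, so by conservation of momentum:
p⃗_e = p⃗₀ − p⃗'  (incident photon momentum minus scattered photon momentum)

Photon momentum magnitudes (p = h/λ = E/c):
λ₀ = hc/E₀ = 10.9721 pm → p₀ = h/λ₀ = 6.0390e-23 kg·m/s
Δλ = λ_C(1 − cos 121°) = 3.6760 pm
λ' = 14.6480 pm → p' = h/λ' = 4.5235e-23 kg·m/s

The scattered photon makes angle θ = 121° with the incident direction, so by the law of cosines:
|p⃗_e|² = p₀² + p'² − 2p₀p'cos θ
|p⃗_e|² = (6.0390e-23)² + (4.5235e-23)² − 2·6.0390e-23·4.5235e-23·cos(121°)
|p⃗_e| = 9.2234e-23 kg·m/s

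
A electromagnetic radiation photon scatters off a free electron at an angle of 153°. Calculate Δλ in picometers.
4.5882 pm

Using the Compton scattering formula:
Δλ = λ_C(1 - cos θ)

where λ_C = h/(m_e·c) ≈ 2.4263 pm is the Compton wavelength of an electron.

For θ = 153°:
cos(153°) = -0.8910
1 - cos(153°) = 1.8910

Δλ = 2.4263 × 1.8910
Δλ = 4.5882 pm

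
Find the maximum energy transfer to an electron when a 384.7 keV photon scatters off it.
231.1687 keV

Maximum energy transfer occurs at θ = 180° (backscattering).

Initial photon: E₀ = 384.7 keV → λ₀ = 3.2229 pm

Maximum Compton shift (at 180°):
Δλ_max = 2λ_C = 2 × 2.4263 = 4.8526 pm

Final wavelength:
λ' = 3.2229 + 4.8526 = 8.0755 pm

Minimum photon energy (maximum energy to electron):
E'_min = hc/λ' = 153.5313 keV

Maximum electron kinetic energy:
K_max = E₀ - E'_min = 384.7000 - 153.5313 = 231.1687 keV

(Intermediate values are shown rounded; full precision is carried through to the final answer.)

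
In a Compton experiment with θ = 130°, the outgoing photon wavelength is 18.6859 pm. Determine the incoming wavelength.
14.7000 pm

From λ' = λ + Δλ, we have λ = λ' - Δλ

First calculate the Compton shift:
Δλ = λ_C(1 - cos θ)
Δλ = 2.4263 × (1 - cos(130°))
Δλ = 2.4263 × 1.6428
Δλ = 3.9859 pm

Initial wavelength:
λ = λ' - Δλ
λ = 18.6859 - 3.9859
λ = 14.7000 pm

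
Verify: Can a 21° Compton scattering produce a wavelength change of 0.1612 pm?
Yes, consistent

Calculate the expected shift for θ = 21°:

Δλ_expected = λ_C(1 - cos(21°))
Δλ_expected = 2.4263 × (1 - cos(21°))
Δλ_expected = 2.4263 × 0.0664
Δλ_expected = 0.1612 pm

Given shift: 0.1612 pm
Expected shift: 0.1612 pm
Difference: 0.0000 pm

The values match. This is consistent with Compton scattering at the stated angle.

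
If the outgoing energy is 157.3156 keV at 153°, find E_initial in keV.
376.5002 keV

Convert final energy to wavelength (hc ≈ 1239.842 keV·pm):
λ' = hc/E' = 1239.842 / 157.3156 = 7.8812 pm

Calculate the Compton shift:
Δλ = λ_C(1 - cos(153°))
Δλ = 2.4263 × (1 - cos(153°))
Δλ = 4.5882 pm

Initial wavelength:
λ = λ' - Δλ = 7.8812 - 4.5882 = 3.2931 pm

Initial energy:
E = hc/λ = 1239.842 / 3.2931 = 376.5002 keV

(Intermediate values are shown rounded; full precision is carried through to the final answer.)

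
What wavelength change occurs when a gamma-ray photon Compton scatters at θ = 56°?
1.0695 pm

Using the Compton scattering formula:
Δλ = λ_C(1 - cos θ)

where λ_C = h/(m_e·c) ≈ 2.4263 pm is the Compton wavelength of an electron.

For θ = 56°:
cos(56°) = 0.5592
1 - cos(56°) = 0.4408

Δλ = 2.4263 × 0.4408
Δλ = 1.0695 pm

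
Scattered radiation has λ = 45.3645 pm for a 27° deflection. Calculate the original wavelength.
45.1000 pm

From λ' = λ + Δλ, we have λ = λ' - Δλ

First calculate the Compton shift:
Δλ = λ_C(1 - cos θ)
Δλ = 2.4263 × (1 - cos(27°))
Δλ = 2.4263 × 0.1090
Δλ = 0.2645 pm

Initial wavelength:
λ = λ' - Δλ
λ = 45.3645 - 0.2645
λ = 45.1000 pm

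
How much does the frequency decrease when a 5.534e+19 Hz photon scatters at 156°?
2.554e+19 Hz (decrease)

Convert frequency to wavelength (c = 299792458 m/s):
λ₀ = c/f₀ = 299792458/5.534e+19 = 5.4172833e-12 m = 5.4173 pm

Calculate Compton shift:
Δλ = λ_C(1 - cos(156°)) = 4.6429 pm

Final wavelength:
λ' = λ₀ + Δλ = 5.4173 + 4.6429 = 10.0601 pm

Final frequency:
f' = c/λ' = 299792458/1.0060138e-11 = 2.9800034e+19 Hz

Frequency shift (decrease):
Δf = f₀ - f' = 5.534e+19 - 2.9800034e+19 = 2.554e+19 Hz

(Intermediate values are shown rounded; full precision is carried through to the final answer.)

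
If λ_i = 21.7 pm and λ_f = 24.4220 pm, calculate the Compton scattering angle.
97.00°

First find the wavelength shift:
Δλ = λ' - λ = 24.4220 - 21.7 = 2.7220 pm

Using Δλ = λ_C(1 - cos θ), with λ_C = h/(m_e·c) ≈ 2.42631024 pm:
cos θ = 1 - Δλ/λ_C
cos θ = 1 - 2.7220/2.42631024
cos θ = -0.121868

θ = arccos(-0.121868)
θ = 97.00°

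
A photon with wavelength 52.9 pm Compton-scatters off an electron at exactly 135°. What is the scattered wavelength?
57.0420 pm

Using the Compton formula: λ' = λ + λ_C(1 − cos θ)

For θ = 135°, cos θ = -√2/2 (exact) ≈ -0.7071, so:
1 − cos 135° = 1 − (-√2/2) ≈ 1.7071

Δλ = λ_C × 1.7071 = 2.4263 × 1.7071 = 4.1420 pm

λ' = 52.9 + 4.1420 = 57.0420 pm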